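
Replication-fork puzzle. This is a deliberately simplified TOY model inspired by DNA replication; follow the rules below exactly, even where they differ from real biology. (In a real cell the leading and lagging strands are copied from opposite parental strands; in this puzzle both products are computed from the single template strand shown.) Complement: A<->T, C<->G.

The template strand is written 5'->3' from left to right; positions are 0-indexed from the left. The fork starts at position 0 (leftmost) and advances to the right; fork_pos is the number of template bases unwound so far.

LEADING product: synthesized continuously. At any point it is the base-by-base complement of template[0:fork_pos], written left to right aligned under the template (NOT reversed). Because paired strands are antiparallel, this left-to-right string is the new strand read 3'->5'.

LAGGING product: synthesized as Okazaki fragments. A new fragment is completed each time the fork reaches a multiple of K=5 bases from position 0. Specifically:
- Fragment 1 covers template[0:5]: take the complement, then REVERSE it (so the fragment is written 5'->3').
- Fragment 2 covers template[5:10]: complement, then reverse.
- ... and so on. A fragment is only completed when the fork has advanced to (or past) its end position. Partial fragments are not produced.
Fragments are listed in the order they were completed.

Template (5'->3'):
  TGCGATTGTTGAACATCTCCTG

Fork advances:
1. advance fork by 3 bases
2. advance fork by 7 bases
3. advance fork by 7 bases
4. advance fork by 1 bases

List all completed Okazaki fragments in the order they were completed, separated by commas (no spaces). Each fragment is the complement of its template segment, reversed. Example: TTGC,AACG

Answer: TCGCA,AACAA,TGTTC

Derivation:
Step 1: advance 3 -> fork_pos = 0 + 3 = 3. Next multiple of 5 is 5 (not reached); still 0 fragment(s).
Step 2: advance 7 -> fork_pos = 3 + 7 = 10. Reached multiple(s) of 5: 5, 10 -> fragments 1-2 completed (2 total).
Step 3: advance 7 -> fork_pos = 10 + 7 = 17. Reached multiple(s) of 5: 15 -> fragment 3 completed (3 total).
Step 4: advance 1 -> fork_pos = 17 + 1 = 18. Next multiple of 5 is 20 (not reached); still 3 fragment(s).
Final fork_pos = 18, so 3 fragment(s) are complete. Build each: template segment -> complement -> reverse.
Fragment 1: template[0:5] = TGCGA -> complement ACGCT -> reversed TCGCA
Fragment 2: template[5:10] = TTGTT -> complement AACAA -> reversed AACAA
Fragment 3: template[10:15] = GAACA -> complement CTTGT -> reversed TGTTC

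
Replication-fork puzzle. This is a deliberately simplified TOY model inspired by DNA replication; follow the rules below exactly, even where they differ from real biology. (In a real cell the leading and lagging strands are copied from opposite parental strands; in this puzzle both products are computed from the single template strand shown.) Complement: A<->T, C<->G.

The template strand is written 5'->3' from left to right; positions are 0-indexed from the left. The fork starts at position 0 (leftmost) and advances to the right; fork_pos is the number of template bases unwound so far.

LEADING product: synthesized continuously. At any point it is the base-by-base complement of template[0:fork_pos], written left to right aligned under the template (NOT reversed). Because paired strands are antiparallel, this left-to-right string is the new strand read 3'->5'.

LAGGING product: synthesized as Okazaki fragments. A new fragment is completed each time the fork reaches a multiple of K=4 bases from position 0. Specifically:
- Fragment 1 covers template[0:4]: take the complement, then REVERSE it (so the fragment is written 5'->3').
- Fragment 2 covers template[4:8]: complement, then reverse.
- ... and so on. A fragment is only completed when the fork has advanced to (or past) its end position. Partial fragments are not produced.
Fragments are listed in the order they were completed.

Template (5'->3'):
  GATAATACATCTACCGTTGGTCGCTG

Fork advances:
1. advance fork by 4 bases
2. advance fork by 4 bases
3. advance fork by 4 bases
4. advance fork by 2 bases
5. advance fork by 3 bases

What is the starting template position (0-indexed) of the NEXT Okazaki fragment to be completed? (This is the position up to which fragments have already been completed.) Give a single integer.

Step 1: advance 4 -> fork_pos = 0 + 4 = 4. Reached multiple(s) of 4: 4 -> fragment 1 completed (1 total).
Step 2: advance 4 -> fork_pos = 4 + 4 = 8. Reached multiple(s) of 4: 8 -> fragment 2 completed (2 total).
Step 3: advance 4 -> fork_pos = 8 + 4 = 12. Reached multiple(s) of 4: 12 -> fragment 3 completed (3 total).
Step 4: advance 2 -> fork_pos = 12 + 2 = 14. Next multiple of 4 is 16 (not reached); still 3 fragment(s).
Step 5: advance 3 -> fork_pos = 14 + 3 = 17. Reached multiple(s) of 4: 16 -> fragment 4 completed (4 total).
4 fragment(s) completed, covering template[0:16] (4 x 4 = 16). The next fragment, fragment 5, covers template[16:20], so it starts at position 16.

Answer: 16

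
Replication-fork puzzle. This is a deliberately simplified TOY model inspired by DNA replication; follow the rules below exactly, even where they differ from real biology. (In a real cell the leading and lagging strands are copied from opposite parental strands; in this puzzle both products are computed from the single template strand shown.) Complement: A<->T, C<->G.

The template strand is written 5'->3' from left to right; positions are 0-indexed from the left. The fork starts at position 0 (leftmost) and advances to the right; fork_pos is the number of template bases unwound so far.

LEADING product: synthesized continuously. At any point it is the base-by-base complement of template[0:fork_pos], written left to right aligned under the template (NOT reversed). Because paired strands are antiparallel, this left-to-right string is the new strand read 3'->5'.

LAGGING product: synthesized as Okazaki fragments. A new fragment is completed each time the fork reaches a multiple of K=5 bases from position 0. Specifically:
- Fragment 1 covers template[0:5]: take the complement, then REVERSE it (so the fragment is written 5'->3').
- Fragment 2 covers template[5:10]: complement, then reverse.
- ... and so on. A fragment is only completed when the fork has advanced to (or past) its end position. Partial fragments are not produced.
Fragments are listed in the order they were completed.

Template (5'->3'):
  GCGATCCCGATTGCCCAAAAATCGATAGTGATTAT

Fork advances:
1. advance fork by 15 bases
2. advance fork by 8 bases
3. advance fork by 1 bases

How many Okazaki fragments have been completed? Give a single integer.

Answer: 4

Derivation:
Step 1: advance 15 -> fork_pos = 0 + 15 = 15. Reached multiple(s) of 5: 5, 10, 15 -> fragments 1-3 completed (3 total).
Step 2: advance 8 -> fork_pos = 15 + 8 = 23. Reached multiple(s) of 5: 20 -> fragment 4 completed (4 total).
Step 3: advance 1 -> fork_pos = 23 + 1 = 24. Next multiple of 5 is 25 (not reached); still 4 fragment(s).
Check: final fork_pos = 24; the multiples of 5 that are <= 24 are 5..20 -> 24 // 5 = 4 completed fragment(s).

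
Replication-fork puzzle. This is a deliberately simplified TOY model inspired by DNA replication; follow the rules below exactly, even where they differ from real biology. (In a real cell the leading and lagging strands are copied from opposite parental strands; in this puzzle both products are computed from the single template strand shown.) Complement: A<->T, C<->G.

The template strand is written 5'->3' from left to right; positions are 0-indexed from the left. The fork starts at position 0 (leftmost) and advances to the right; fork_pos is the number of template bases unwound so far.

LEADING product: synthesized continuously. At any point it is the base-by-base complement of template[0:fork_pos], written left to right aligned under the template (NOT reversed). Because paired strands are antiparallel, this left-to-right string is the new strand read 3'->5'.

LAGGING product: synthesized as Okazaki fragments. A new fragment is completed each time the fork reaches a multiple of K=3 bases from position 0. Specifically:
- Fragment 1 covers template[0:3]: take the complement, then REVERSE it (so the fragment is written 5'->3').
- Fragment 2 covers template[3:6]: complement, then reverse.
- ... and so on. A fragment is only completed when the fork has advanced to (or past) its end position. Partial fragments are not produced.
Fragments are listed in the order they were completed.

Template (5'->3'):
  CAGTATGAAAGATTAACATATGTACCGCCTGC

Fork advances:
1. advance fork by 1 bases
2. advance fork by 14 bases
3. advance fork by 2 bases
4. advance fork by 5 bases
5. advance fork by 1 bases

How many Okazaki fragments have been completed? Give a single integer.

Step 1: advance 1 -> fork_pos = 0 + 1 = 1. Next multiple of 3 is 3 (not reached); still 0 fragment(s).
Step 2: advance 14 -> fork_pos = 1 + 14 = 15. Reached multiple(s) of 3: 3, 6, 9, 12, 15 -> fragments 1-5 completed (5 total).
Step 3: advance 2 -> fork_pos = 15 + 2 = 17. Next multiple of 3 is 18 (not reached); still 5 fragment(s).
Step 4: advance 5 -> fork_pos = 17 + 5 = 22. Reached multiple(s) of 3: 18, 21 -> fragments 6-7 completed (7 total).
Step 5: advance 1 -> fork_pos = 22 + 1 = 23. Next multiple of 3 is 24 (not reached); still 7 fragment(s).
Check: final fork_pos = 23; the multiples of 3 that are <= 23 are 3..21 -> 23 // 3 = 7 completed fragment(s).

Answer: 7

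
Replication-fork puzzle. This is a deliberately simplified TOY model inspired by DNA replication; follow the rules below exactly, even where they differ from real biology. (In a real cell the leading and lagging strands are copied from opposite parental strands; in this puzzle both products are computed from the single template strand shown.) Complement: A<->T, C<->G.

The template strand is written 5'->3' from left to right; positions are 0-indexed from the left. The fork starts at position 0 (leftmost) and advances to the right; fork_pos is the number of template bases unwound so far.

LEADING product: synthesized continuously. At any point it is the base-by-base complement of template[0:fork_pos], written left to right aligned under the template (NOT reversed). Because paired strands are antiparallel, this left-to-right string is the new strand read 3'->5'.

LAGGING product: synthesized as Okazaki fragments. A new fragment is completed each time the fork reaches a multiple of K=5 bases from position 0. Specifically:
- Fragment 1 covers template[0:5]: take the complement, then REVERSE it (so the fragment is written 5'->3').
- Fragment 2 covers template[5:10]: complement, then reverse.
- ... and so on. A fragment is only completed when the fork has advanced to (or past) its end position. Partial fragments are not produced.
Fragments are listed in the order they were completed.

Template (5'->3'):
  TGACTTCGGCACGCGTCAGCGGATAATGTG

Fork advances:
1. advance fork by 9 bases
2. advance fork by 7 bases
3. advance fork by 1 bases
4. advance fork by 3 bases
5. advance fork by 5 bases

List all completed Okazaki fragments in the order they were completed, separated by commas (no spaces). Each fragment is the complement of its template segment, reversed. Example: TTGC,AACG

Step 1: advance 9 -> fork_pos = 0 + 9 = 9. Reached multiple(s) of 5: 5 -> fragment 1 completed (1 total).
Step 2: advance 7 -> fork_pos = 9 + 7 = 16. Reached multiple(s) of 5: 10, 15 -> fragments 2-3 completed (3 total).
Step 3: advance 1 -> fork_pos = 16 + 1 = 17. Next multiple of 5 is 20 (not reached); still 3 fragment(s).
Step 4: advance 3 -> fork_pos = 17 + 3 = 20. Reached multiple(s) of 5: 20 -> fragment 4 completed (4 total).
Step 5: advance 5 -> fork_pos = 20 + 5 = 25. Reached multiple(s) of 5: 25 -> fragment 5 completed (5 total).
Final fork_pos = 25, so 5 fragment(s) are complete. Build each: template segment -> complement -> reverse.
Fragment 1: template[0:5] = TGACT -> complement ACTGA -> reversed AGTCA
Fragment 2: template[5:10] = TCGGC -> complement AGCCG -> reversed GCCGA
Fragment 3: template[10:15] = ACGCG -> complement TGCGC -> reversed CGCGT
Fragment 4: template[15:20] = TCAGC -> complement AGTCG -> reversed GCTGA
Fragment 5: template[20:25] = GGATA -> complement CCTAT -> reversed TATCC

Answer: AGTCA,GCCGA,CGCGT,GCTGA,TATCC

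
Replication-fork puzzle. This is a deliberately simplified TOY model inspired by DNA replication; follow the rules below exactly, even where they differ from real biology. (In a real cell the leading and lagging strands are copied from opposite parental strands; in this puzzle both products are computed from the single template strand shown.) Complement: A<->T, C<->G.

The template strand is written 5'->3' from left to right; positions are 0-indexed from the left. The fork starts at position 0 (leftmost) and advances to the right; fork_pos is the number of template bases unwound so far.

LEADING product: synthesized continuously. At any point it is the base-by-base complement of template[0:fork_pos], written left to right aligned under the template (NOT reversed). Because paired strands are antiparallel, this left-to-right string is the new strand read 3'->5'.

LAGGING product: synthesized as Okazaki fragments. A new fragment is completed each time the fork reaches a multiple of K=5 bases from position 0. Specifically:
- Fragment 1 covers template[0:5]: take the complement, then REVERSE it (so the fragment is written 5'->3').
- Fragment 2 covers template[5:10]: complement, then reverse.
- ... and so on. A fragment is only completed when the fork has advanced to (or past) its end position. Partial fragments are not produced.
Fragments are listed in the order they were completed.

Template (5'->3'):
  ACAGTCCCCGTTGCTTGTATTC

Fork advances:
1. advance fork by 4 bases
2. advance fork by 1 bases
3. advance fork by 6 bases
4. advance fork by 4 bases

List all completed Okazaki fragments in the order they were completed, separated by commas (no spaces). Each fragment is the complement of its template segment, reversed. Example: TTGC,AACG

Step 1: advance 4 -> fork_pos = 0 + 4 = 4. Next multiple of 5 is 5 (not reached); still 0 fragment(s).
Step 2: advance 1 -> fork_pos = 4 + 1 = 5. Reached multiple(s) of 5: 5 -> fragment 1 completed (1 total).
Step 3: advance 6 -> fork_pos = 5 + 6 = 11. Reached multiple(s) of 5: 10 -> fragment 2 completed (2 total).
Step 4: advance 4 -> fork_pos = 11 + 4 = 15. Reached multiple(s) of 5: 15 -> fragment 3 completed (3 total).
Final fork_pos = 15, so 3 fragment(s) are complete. Build each: template segment -> complement -> reverse.
Fragment 1: template[0:5] = ACAGT -> complement TGTCA -> reversed ACTGT
Fragment 2: template[5:10] = CCCCG -> complement GGGGC -> reversed CGGGG
Fragment 3: template[10:15] = TTGCT -> complement AACGA -> reversed AGCAA

Answer: ACTGT,CGGGG,AGCAA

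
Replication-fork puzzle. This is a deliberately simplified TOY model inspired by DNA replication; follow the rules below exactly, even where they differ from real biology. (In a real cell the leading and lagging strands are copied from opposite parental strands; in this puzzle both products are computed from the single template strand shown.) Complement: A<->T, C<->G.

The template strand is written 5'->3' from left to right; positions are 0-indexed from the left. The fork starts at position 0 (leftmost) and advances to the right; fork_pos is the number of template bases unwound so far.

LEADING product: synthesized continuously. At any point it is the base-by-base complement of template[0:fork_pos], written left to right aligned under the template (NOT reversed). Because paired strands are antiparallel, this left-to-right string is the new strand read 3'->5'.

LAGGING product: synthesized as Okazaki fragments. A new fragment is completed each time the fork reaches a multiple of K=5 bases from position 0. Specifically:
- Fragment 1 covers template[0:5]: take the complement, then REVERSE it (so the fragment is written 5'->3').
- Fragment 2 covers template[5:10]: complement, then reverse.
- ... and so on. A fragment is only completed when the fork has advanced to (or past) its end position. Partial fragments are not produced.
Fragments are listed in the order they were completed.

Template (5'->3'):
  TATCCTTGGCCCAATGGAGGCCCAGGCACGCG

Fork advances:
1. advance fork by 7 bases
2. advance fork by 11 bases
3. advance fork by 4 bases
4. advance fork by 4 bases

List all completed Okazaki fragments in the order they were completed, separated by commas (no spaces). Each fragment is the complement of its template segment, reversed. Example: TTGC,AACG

Answer: GGATA,GCCAA,ATTGG,CCTCC,CTGGG

Derivation:
Step 1: advance 7 -> fork_pos = 0 + 7 = 7. Reached multiple(s) of 5: 5 -> fragment 1 completed (1 total).
Step 2: advance 11 -> fork_pos = 7 + 11 = 18. Reached multiple(s) of 5: 10, 15 -> fragments 2-3 completed (3 total).
Step 3: advance 4 -> fork_pos = 18 + 4 = 22. Reached multiple(s) of 5: 20 -> fragment 4 completed (4 total).
Step 4: advance 4 -> fork_pos = 22 + 4 = 26. Reached multiple(s) of 5: 25 -> fragment 5 completed (5 total).
Final fork_pos = 26, so 5 fragment(s) are complete. Build each: template segment -> complement -> reverse.
Fragment 1: template[0:5] = TATCC -> complement ATAGG -> reversed GGATA
Fragment 2: template[5:10] = TTGGC -> complement AACCG -> reversed GCCAA
Fragment 3: template[10:15] = CCAAT -> complement GGTTA -> reversed ATTGG
Fragment 4: template[15:20] = GGAGG -> complement CCTCC -> reversed CCTCC
Fragment 5: template[20:25] = CCCAG -> complement GGGTC -> reversed CTGGG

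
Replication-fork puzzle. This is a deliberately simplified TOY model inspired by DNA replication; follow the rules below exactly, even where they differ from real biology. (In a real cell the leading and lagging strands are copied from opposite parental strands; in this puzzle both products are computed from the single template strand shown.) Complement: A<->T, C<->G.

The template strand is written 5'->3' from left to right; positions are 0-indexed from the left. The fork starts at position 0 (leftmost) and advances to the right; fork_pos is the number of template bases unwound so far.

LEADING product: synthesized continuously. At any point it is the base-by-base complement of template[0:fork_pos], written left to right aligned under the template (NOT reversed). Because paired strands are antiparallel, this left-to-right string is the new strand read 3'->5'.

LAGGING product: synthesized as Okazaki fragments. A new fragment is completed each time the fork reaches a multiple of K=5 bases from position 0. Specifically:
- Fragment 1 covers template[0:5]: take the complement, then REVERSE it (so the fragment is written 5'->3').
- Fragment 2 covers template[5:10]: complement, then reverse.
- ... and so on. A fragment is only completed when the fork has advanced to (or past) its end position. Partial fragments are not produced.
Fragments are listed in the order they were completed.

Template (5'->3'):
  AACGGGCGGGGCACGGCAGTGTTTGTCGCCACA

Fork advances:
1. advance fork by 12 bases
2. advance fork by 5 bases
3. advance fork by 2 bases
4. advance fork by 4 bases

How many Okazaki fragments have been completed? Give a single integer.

Answer: 4

Derivation:
Step 1: advance 12 -> fork_pos = 0 + 12 = 12. Reached multiple(s) of 5: 5, 10 -> fragments 1-2 completed (2 total).
Step 2: advance 5 -> fork_pos = 12 + 5 = 17. Reached multiple(s) of 5: 15 -> fragment 3 completed (3 total).
Step 3: advance 2 -> fork_pos = 17 + 2 = 19. Next multiple of 5 is 20 (not reached); still 3 fragment(s).
Step 4: advance 4 -> fork_pos = 19 + 4 = 23. Reached multiple(s) of 5: 20 -> fragment 4 completed (4 total).
Check: final fork_pos = 23; the multiples of 5 that are <= 23 are 5..20 -> 23 // 5 = 4 completed fragment(s).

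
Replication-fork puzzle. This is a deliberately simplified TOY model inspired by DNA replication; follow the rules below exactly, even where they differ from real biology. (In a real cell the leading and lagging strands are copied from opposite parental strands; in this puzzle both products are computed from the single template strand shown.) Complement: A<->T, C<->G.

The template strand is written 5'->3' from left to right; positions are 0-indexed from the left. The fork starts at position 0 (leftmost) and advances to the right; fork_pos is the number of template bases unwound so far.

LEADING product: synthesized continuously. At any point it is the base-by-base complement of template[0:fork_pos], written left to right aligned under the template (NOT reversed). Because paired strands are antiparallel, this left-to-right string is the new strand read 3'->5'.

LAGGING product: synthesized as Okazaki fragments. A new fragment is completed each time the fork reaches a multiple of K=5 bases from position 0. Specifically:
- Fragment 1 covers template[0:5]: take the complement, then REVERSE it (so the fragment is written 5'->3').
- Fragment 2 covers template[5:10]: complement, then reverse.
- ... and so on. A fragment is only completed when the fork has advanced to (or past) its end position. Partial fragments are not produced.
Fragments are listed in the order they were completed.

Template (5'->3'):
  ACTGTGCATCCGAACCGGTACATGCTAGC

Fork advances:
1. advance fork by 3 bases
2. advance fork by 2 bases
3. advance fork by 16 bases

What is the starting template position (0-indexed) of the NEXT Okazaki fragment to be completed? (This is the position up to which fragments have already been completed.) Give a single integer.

Step 1: advance 3 -> fork_pos = 0 + 3 = 3. Next multiple of 5 is 5 (not reached); still 0 fragment(s).
Step 2: advance 2 -> fork_pos = 3 + 2 = 5. Reached multiple(s) of 5: 5 -> fragment 1 completed (1 total).
Step 3: advance 16 -> fork_pos = 5 + 16 = 21. Reached multiple(s) of 5: 10, 15, 20 -> fragments 2-4 completed (4 total).
4 fragment(s) completed, covering template[0:20] (4 x 5 = 20). The next fragment, fragment 5, covers template[20:25], so it starts at position 20.

Answer: 20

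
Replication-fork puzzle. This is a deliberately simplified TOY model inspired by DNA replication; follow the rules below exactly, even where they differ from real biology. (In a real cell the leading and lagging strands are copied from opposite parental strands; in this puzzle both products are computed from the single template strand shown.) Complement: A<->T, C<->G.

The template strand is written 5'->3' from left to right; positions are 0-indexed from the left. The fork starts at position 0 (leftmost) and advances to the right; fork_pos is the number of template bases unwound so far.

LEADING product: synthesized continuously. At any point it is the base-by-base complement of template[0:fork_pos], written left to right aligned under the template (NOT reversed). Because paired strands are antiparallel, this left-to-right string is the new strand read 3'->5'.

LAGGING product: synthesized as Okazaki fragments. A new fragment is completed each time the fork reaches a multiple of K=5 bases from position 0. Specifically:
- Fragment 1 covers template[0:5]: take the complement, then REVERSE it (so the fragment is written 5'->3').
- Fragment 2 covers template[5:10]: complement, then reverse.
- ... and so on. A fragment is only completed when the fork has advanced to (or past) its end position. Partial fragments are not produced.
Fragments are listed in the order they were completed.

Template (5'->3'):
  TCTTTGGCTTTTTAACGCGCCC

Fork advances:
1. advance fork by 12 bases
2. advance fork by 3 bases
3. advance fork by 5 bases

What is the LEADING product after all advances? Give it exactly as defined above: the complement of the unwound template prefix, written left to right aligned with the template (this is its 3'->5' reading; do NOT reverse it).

Answer: AGAAACCGAAAAATTGCGCG

Derivation:
Step 1: advance 12 -> fork_pos = 0 + 12 = 12.
Step 2: advance 3 -> fork_pos = 12 + 3 = 15.
Step 3: advance 5 -> fork_pos = 15 + 5 = 20.
Unwound prefix: template[0:20] = TCTTTGGCTTTTTAACGCGC
Complement it base by base (A<->T, C<->G), keeping left-to-right order:
  [0:5] TCTTT -> AGAAA
  [5:10] GGCTT -> CCGAA
  [10:15] TTTAA -> AAATT
  [15:20] CGCGC -> GCGCG
Concatenate: AGAAACCGAAAAATTGCGCG (length 20; written aligned with the template, i.e. 3'->5').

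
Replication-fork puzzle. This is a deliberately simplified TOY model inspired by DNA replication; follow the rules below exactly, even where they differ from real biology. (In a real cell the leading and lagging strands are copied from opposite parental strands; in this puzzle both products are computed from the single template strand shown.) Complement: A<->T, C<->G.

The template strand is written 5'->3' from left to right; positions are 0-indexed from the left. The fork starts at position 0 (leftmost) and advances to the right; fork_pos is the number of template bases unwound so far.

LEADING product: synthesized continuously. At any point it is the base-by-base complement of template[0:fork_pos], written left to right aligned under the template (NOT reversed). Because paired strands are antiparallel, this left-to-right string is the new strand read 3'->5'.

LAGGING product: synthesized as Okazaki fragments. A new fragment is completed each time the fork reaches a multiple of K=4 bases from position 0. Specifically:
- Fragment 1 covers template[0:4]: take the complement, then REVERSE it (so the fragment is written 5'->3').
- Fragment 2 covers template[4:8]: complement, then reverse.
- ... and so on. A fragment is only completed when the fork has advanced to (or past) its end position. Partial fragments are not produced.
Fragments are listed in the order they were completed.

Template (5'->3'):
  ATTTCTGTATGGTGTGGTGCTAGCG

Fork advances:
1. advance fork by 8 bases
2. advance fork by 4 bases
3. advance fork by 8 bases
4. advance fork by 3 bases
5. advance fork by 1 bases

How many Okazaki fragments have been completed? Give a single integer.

Answer: 6

Derivation:
Step 1: advance 8 -> fork_pos = 0 + 8 = 8. Reached multiple(s) of 4: 4, 8 -> fragments 1-2 completed (2 total).
Step 2: advance 4 -> fork_pos = 8 + 4 = 12. Reached multiple(s) of 4: 12 -> fragment 3 completed (3 total).
Step 3: advance 8 -> fork_pos = 12 + 8 = 20. Reached multiple(s) of 4: 16, 20 -> fragments 4-5 completed (5 total).
Step 4: advance 3 -> fork_pos = 20 + 3 = 23. Next multiple of 4 is 24 (not reached); still 5 fragment(s).
Step 5: advance 1 -> fork_pos = 23 + 1 = 24. Reached multiple(s) of 4: 24 -> fragment 6 completed (6 total).
Check: final fork_pos = 24; the multiples of 4 that are <= 24 are 4..24 -> 24 // 4 = 6 completed fragment(s).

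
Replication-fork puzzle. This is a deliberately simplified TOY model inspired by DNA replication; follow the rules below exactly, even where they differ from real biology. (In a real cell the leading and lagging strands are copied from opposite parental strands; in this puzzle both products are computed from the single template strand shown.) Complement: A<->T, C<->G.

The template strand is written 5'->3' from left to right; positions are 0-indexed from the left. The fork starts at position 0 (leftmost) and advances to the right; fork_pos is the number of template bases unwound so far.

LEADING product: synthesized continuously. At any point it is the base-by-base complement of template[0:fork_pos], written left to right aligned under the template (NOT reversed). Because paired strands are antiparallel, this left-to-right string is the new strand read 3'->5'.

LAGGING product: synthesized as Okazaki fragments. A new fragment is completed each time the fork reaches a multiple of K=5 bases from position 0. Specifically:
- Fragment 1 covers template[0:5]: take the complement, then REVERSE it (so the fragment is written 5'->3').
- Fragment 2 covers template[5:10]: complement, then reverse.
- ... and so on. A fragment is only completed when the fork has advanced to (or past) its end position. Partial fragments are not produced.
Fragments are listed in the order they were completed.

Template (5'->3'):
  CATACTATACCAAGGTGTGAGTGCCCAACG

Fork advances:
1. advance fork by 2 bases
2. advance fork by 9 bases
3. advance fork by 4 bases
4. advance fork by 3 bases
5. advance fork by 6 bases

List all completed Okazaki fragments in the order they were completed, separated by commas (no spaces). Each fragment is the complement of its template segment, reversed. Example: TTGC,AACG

Step 1: advance 2 -> fork_pos = 0 + 2 = 2. Next multiple of 5 is 5 (not reached); still 0 fragment(s).
Step 2: advance 9 -> fork_pos = 2 + 9 = 11. Reached multiple(s) of 5: 5, 10 -> fragments 1-2 completed (2 total).
Step 3: advance 4 -> fork_pos = 11 + 4 = 15. Reached multiple(s) of 5: 15 -> fragment 3 completed (3 total).
Step 4: advance 3 -> fork_pos = 15 + 3 = 18. Next multiple of 5 is 20 (not reached); still 3 fragment(s).
Step 5: advance 6 -> fork_pos = 18 + 6 = 24. Reached multiple(s) of 5: 20 -> fragment 4 completed (4 total).
Final fork_pos = 24, so 4 fragment(s) are complete. Build each: template segment -> complement -> reverse.
Fragment 1: template[0:5] = CATAC -> complement GTATG -> reversed GTATG
Fragment 2: template[5:10] = TATAC -> complement ATATG -> reversed GTATA
Fragment 3: template[10:15] = CAAGG -> complement GTTCC -> reversed CCTTG
Fragment 4: template[15:20] = TGTGA -> complement ACACT -> reversed TCACA

Answer: GTATG,GTATA,CCTTG,TCACA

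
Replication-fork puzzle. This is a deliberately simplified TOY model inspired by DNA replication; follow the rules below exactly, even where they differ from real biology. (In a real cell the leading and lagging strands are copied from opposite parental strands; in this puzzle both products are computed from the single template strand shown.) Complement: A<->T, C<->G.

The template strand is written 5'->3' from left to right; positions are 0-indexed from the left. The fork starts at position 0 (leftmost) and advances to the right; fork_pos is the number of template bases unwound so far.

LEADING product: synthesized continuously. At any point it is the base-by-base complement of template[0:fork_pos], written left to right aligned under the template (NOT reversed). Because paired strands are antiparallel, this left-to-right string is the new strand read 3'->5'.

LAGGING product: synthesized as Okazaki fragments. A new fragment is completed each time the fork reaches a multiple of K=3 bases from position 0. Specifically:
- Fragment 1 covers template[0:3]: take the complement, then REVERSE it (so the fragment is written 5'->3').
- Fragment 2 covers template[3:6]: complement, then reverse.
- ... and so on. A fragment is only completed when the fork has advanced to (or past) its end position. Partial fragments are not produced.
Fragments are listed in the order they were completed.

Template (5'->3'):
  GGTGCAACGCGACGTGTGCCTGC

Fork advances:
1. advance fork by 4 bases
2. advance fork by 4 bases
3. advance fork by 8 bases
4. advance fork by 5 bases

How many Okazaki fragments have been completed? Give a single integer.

Answer: 7

Derivation:
Step 1: advance 4 -> fork_pos = 0 + 4 = 4. Reached multiple(s) of 3: 3 -> fragment 1 completed (1 total).
Step 2: advance 4 -> fork_pos = 4 + 4 = 8. Reached multiple(s) of 3: 6 -> fragment 2 completed (2 total).
Step 3: advance 8 -> fork_pos = 8 + 8 = 16. Reached multiple(s) of 3: 9, 12, 15 -> fragments 3-5 completed (5 total).
Step 4: advance 5 -> fork_pos = 16 + 5 = 21. Reached multiple(s) of 3: 18, 21 -> fragments 6-7 completed (7 total).
Check: final fork_pos = 21; the multiples of 3 that are <= 21 are 3..21 -> 21 // 3 = 7 completed fragment(s).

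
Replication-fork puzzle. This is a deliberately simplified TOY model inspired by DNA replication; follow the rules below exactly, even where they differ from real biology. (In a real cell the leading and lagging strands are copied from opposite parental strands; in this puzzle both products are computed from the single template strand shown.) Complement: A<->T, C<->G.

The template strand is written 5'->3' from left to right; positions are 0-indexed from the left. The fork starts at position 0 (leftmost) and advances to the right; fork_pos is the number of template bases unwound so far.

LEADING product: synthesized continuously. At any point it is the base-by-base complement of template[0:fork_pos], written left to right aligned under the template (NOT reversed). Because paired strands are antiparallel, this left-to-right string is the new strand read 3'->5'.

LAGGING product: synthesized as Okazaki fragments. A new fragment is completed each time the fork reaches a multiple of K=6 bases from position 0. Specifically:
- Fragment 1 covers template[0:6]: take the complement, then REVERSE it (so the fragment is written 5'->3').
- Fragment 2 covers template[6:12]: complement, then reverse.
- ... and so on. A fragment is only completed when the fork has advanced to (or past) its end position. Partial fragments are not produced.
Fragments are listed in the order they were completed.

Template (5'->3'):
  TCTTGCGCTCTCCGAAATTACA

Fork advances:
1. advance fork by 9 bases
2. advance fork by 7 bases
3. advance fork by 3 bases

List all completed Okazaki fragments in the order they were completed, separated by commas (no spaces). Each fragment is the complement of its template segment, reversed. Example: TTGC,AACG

Step 1: advance 9 -> fork_pos = 0 + 9 = 9. Reached multiple(s) of 6: 6 -> fragment 1 completed (1 total).
Step 2: advance 7 -> fork_pos = 9 + 7 = 16. Reached multiple(s) of 6: 12 -> fragment 2 completed (2 total).
Step 3: advance 3 -> fork_pos = 16 + 3 = 19. Reached multiple(s) of 6: 18 -> fragment 3 completed (3 total).
Final fork_pos = 19, so 3 fragment(s) are complete. Build each: template segment -> complement -> reverse.
Fragment 1: template[0:6] = TCTTGC -> complement AGAACG -> reversed GCAAGA
Fragment 2: template[6:12] = GCTCTC -> complement CGAGAG -> reversed GAGAGC
Fragment 3: template[12:18] = CGAAAT -> complement GCTTTA -> reversed ATTTCG

Answer: GCAAGA,GAGAGC,ATTTCG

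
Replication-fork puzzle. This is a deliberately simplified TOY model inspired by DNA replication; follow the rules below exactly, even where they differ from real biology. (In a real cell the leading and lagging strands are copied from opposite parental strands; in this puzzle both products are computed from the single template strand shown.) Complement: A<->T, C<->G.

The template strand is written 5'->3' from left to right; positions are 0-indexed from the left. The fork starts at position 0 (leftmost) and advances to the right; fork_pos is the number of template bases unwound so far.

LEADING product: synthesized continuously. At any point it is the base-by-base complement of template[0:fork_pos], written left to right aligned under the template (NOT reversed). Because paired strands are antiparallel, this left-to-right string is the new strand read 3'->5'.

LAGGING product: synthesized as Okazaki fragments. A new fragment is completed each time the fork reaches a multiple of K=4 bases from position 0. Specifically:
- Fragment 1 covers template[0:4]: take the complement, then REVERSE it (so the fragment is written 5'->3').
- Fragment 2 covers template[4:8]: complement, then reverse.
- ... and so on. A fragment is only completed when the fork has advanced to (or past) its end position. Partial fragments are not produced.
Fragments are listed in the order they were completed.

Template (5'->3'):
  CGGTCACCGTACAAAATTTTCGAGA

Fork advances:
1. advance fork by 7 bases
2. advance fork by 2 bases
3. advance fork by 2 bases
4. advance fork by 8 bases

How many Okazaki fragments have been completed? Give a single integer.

Answer: 4

Derivation:
Step 1: advance 7 -> fork_pos = 0 + 7 = 7. Reached multiple(s) of 4: 4 -> fragment 1 completed (1 total).
Step 2: advance 2 -> fork_pos = 7 + 2 = 9. Reached multiple(s) of 4: 8 -> fragment 2 completed (2 total).
Step 3: advance 2 -> fork_pos = 9 + 2 = 11. Next multiple of 4 is 12 (not reached); still 2 fragment(s).
Step 4: advance 8 -> fork_pos = 11 + 8 = 19. Reached multiple(s) of 4: 12, 16 -> fragments 3-4 completed (4 total).
Check: final fork_pos = 19; the multiples of 4 that are <= 19 are 4..16 -> 19 // 4 = 4 completed fragment(s).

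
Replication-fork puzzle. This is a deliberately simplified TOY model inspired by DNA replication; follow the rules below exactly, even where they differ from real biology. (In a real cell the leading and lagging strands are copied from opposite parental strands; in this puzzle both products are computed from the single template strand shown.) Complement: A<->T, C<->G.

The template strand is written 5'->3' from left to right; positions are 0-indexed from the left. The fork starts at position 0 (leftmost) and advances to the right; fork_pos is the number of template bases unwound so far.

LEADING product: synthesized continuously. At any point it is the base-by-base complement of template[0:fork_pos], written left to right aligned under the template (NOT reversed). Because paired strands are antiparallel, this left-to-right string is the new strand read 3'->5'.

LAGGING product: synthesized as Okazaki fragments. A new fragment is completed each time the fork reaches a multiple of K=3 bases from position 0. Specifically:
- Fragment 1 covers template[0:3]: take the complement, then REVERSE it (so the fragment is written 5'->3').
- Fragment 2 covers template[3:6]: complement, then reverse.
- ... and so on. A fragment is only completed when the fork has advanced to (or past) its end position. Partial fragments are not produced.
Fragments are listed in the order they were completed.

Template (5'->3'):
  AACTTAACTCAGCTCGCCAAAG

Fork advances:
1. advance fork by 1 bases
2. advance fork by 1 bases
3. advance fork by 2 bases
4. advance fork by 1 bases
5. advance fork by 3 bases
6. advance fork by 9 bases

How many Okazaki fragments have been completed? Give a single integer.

Step 1: advance 1 -> fork_pos = 0 + 1 = 1. Next multiple of 3 is 3 (not reached); still 0 fragment(s).
Step 2: advance 1 -> fork_pos = 1 + 1 = 2. Next multiple of 3 is 3 (not reached); still 0 fragment(s).
Step 3: advance 2 -> fork_pos = 2 + 2 = 4. Reached multiple(s) of 3: 3 -> fragment 1 completed (1 total).
Step 4: advance 1 -> fork_pos = 4 + 1 = 5. Next multiple of 3 is 6 (not reached); still 1 fragment(s).
Step 5: advance 3 -> fork_pos = 5 + 3 = 8. Reached multiple(s) of 3: 6 -> fragment 2 completed (2 total).
Step 6: advance 9 -> fork_pos = 8 + 9 = 17. Reached multiple(s) of 3: 9, 12, 15 -> fragments 3-5 completed (5 total).
Check: final fork_pos = 17; the multiples of 3 that are <= 17 are 3..15 -> 17 // 3 = 5 completed fragment(s).

Answer: 5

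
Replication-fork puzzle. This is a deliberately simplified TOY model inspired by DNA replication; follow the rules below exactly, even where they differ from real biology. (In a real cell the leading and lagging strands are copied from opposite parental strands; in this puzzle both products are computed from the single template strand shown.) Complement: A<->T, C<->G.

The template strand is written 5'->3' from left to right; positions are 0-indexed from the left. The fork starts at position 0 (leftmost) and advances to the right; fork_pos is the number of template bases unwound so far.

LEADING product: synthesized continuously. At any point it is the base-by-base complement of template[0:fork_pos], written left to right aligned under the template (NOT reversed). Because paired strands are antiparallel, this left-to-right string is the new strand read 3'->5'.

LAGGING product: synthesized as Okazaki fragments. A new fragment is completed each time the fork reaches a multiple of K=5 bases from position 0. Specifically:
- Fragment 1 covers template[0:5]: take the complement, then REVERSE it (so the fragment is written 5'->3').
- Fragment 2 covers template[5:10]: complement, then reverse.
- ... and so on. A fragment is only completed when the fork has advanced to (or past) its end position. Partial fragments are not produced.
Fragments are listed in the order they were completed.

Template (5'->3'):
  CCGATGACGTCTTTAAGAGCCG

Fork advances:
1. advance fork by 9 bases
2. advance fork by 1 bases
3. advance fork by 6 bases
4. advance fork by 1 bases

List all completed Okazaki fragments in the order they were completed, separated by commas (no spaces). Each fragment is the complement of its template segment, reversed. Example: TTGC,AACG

Answer: ATCGG,ACGTC,TAAAG

Derivation:
Step 1: advance 9 -> fork_pos = 0 + 9 = 9. Reached multiple(s) of 5: 5 -> fragment 1 completed (1 total).
Step 2: advance 1 -> fork_pos = 9 + 1 = 10. Reached multiple(s) of 5: 10 -> fragment 2 completed (2 total).
Step 3: advance 6 -> fork_pos = 10 + 6 = 16. Reached multiple(s) of 5: 15 -> fragment 3 completed (3 total).
Step 4: advance 1 -> fork_pos = 16 + 1 = 17. Next multiple of 5 is 20 (not reached); still 3 fragment(s).
Final fork_pos = 17, so 3 fragment(s) are complete. Build each: template segment -> complement -> reverse.
Fragment 1: template[0:5] = CCGAT -> complement GGCTA -> reversed ATCGG
Fragment 2: template[5:10] = GACGT -> complement CTGCA -> reversed ACGTC
Fragment 3: template[10:15] = CTTTA -> complement GAAAT -> reversed TAAAG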